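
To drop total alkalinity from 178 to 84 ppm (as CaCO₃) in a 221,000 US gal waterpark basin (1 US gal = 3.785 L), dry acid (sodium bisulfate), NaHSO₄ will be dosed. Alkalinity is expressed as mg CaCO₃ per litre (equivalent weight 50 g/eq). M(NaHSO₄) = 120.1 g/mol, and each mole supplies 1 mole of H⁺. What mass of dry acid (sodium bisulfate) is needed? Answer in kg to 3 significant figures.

189 kg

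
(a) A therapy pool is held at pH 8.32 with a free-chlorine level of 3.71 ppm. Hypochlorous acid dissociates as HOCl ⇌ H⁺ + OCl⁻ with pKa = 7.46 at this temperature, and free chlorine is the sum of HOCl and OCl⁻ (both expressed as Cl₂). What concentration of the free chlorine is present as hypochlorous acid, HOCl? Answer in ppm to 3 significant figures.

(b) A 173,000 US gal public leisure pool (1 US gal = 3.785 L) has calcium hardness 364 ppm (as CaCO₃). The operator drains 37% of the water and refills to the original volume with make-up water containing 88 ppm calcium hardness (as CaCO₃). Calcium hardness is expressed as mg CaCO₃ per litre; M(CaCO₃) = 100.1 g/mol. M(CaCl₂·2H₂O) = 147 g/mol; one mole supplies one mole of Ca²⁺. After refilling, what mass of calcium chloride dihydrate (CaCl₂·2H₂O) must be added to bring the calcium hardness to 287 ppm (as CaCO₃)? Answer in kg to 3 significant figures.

(a) 0.450 ppm; (b) 24.2 kg

(a) [OCl⁻]/[HOCl] = 10^(pH − pKa) = 10^(8.32 − 7.46) = 10^0.86 = 7.244.
(a) Fraction as HOCl = 1 / (1 + 7.244) = 0.1213.
(a) HOCl = 0.1213 × 3.71 ppm = 0.45 ppm.

(b) Volume: 173,000 US gal × 3.785 L/gal = 654,805 L.
(b) After draining 37% and refilling: 364 × 0.63 + 88 × 0.37 = 261.88 ppm.
(b) Deficit to target: 287 − 261.88 = 25.12 mg/L.
(b) As CaCO₃: 25.12 mg/L × 654,805 L = 16,450 g; ÷ 100.1 = 164.3 mol Ca²⁺.
(b) Mass: 164.3 × 147 = 24,160 g.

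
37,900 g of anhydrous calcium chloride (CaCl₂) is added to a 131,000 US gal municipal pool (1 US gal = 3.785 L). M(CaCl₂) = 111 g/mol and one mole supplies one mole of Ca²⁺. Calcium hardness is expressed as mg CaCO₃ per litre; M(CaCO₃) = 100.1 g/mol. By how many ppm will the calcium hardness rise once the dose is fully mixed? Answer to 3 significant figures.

Volume: 131,000 US gal × 3.785 L/gal = 495,835 L.
Moles of Ca²⁺: 37,900 g ÷ 111 g/mol = 341.4 mol.
As CaCO₃: 341.4 mol × 100.1 g/mol = 34,180 g.
Rise: 34,180 g / 495,835 L × 1000 = 68.93 mg/L.

68.9 ppm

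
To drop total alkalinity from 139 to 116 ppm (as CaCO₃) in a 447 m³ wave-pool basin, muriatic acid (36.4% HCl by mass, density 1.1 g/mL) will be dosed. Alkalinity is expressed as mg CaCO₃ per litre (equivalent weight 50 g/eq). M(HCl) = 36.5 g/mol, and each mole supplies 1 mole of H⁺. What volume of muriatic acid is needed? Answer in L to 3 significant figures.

18.7 L

Volume: 447 m³ = 447,000 L.
Alkalinity to neutralize: (139 − 116) = 23 mg/L as CaCO₃ × 447,000 L = 10,280 g as CaCO₃.
Equivalents of H⁺ required: 10,280 ÷ 50 g/eq = 205.6 eq = 205.6 mol HCl.
Mass of HCl: 205.6 × 36.5 = 7505 g.
Mass of 36.4% solution: 7505 / 0.364 = 20,620 g.
Volume: 20,620 g ÷ 1.1 g/mL = 18,740 mL.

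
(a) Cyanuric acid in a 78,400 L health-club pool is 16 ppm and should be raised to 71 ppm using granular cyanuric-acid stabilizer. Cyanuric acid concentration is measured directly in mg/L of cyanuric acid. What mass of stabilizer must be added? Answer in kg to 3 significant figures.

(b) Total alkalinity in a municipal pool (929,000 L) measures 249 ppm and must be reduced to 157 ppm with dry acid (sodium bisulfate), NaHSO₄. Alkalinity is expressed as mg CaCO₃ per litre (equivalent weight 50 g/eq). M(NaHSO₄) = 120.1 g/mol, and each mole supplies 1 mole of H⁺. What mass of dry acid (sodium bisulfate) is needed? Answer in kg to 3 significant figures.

(a) 4.31 kg; (b) 205 kg

(a) CYA to add: (71 − 16) = 55 mg/L × 78,400 L = 4312 g cyanuric acid.

(b) Alkalinity to neutralize: (249 − 157) = 92 mg/L as CaCO₃ × 929,000 L = 85,470 g as CaCO₃.
(b) Equivalents of H⁺ required: 85,470 ÷ 50 g/eq = 1709 eq = 1709 mol NaHSO₄.
(b) Mass of NaHSO₄: 1709 × 120.1 = 205,300 g.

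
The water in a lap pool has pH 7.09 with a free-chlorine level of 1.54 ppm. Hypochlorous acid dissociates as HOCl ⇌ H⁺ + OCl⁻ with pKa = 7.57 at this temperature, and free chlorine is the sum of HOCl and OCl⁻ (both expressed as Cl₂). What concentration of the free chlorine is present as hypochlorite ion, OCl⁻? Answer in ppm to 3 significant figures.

[OCl⁻]/[HOCl] = 10^(pH − pKa) = 10^(7.09 − 7.57) = 10^-0.48 = 0.3311.
Fraction as HOCl = 1 / (1 + 0.3311) = 0.7512.
OCl⁻ = (1 − 0.7512) × 1.54 ppm = 0.3831 ppm.

0.383 ppm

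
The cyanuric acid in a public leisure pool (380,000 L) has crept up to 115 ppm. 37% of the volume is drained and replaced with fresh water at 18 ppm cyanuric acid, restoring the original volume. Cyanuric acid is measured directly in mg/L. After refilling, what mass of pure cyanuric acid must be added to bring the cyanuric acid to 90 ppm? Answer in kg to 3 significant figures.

4.14 kg

After draining 37% and refilling: 115 × 0.63 + 18 × 0.37 = 79.11 ppm.
Deficit to target: 90 − 79.11 = 10.89 mg/L.
Mass: 10.89 mg/L × 380,000 L = 4138 g cyanuric acid.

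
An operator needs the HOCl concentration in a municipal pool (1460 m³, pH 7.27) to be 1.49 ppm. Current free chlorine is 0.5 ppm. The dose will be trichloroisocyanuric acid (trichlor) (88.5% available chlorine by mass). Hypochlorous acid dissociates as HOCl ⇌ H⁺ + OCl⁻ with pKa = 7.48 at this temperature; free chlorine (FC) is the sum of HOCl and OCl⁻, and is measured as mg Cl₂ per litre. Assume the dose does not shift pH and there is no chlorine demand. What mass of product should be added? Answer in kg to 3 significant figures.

Volume: 1460 m³ = 1,460,000 L.
[OCl⁻]/[HOCl] = 10^(pH − pKa) = 10^(7.27 − 7.48) = 0.6166; fraction as HOCl = 1/(1 + 0.6166) = 0.6186.
Free chlorine required for 1.49 ppm HOCl: 1.49 / 0.6186 = 2.409 ppm.
FC to add: 2.409 − 0.5 = 1.909 mg/L as Cl₂.
Cl₂ equivalent: 1.909 mg/L × 1,460,000 L = 2787 g.
Product at 88.5% available Cl: 2787 / 0.885 = 3149 g.

3.15 kg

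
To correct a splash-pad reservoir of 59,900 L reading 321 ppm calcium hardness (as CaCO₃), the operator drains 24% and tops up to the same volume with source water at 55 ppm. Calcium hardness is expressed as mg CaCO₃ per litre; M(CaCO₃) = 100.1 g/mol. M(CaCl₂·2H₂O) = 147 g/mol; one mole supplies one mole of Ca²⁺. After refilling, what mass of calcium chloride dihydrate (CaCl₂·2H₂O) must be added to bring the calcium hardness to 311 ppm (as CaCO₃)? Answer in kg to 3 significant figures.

After draining 24% and refilling: 321 × 0.76 + 55 × 0.24 = 257.16 ppm.
Deficit to target: 311 − 257.16 = 53.84 mg/L.
As CaCO₃: 53.84 mg/L × 59,900 L = 3225 g; ÷ 100.1 = 32.22 mol Ca²⁺.
Mass: 32.22 × 147 = 4736 g.

4.74 kg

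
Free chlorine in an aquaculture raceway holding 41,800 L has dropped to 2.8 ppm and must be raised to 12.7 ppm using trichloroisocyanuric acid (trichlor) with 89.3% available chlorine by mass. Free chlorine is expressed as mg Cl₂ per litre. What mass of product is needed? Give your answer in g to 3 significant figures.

463 g

Chlorine deficit: 12.7 − 2.8 = 9.9 ppm = 9.9 mg/L as Cl₂.
Cl₂ equivalent needed: 9.9 mg/L × 41,800 L = 413,800 mg = 413.8 g.
Product at 89.3% available chlorine: 413.8 / 0.893 = 463.4 g.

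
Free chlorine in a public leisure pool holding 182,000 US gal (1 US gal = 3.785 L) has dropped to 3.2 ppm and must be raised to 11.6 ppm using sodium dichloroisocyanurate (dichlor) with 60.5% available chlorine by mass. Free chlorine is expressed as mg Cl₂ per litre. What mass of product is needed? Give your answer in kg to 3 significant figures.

Volume: 182,000 US gal × 3.785 L/gal = 688,870 L.
Chlorine deficit: 11.6 − 3.2 = 8.4 ppm = 8.4 mg/L as Cl₂.
Cl₂ equivalent needed: 8.4 mg/L × 688,870 L = 5,787,000 mg = 5787 g.
Product at 60.5% available chlorine: 5787 / 0.605 = 9564 g.

9.56 kg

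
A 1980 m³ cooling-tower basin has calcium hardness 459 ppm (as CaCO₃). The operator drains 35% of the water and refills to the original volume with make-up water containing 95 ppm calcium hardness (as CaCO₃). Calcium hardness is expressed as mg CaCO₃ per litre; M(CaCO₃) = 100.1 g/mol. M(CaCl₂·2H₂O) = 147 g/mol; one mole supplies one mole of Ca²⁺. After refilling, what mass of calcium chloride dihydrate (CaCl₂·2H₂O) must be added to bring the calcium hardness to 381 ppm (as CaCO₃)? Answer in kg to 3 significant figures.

144 kg

Volume: 1980 m³ = 1,980,000 L.
After draining 35% and refilling: 459 × 0.65 + 95 × 0.35 = 331.6 ppm.
Deficit to target: 381 − 331.6 = 49.4 mg/L.
As CaCO₃: 49.4 mg/L × 1,980,000 L = 97,810 g; ÷ 100.1 = 977.1 mol Ca²⁺.
Mass: 977.1 × 147 = 143,600 g.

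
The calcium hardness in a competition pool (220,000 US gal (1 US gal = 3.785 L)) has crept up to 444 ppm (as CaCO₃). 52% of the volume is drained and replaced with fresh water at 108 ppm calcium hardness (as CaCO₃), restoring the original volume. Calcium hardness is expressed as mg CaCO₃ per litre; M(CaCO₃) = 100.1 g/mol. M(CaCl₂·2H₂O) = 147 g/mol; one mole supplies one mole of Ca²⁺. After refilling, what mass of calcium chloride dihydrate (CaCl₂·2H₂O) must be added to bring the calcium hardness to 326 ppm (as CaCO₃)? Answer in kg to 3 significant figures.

69.4 kg

Volume: 220,000 US gal × 3.785 L/gal = 832,700 L.
After draining 52% and refilling: 444 × 0.48 + 108 × 0.52 = 269.28 ppm.
Deficit to target: 326 − 269.28 = 56.72 mg/L.
As CaCO₃: 56.72 mg/L × 832,700 L = 47,230 g; ÷ 100.1 = 471.8 mol Ca²⁺.
Mass: 471.8 × 147 = 69,360 g.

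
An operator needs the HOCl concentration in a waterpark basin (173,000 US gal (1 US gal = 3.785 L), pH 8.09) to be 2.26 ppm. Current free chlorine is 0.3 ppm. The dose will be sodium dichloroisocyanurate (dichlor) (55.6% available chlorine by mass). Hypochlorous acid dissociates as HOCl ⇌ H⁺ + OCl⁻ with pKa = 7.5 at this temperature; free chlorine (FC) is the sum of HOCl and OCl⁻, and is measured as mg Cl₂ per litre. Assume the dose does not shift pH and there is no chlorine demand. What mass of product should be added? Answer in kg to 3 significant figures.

12.7 kg

Volume: 173,000 US gal × 3.785 L/gal = 654,805 L.
[OCl⁻]/[HOCl] = 10^(pH − pKa) = 10^(8.09 − 7.5) = 3.89; fraction as HOCl = 1/(1 + 3.89) = 0.2045.
Free chlorine required for 2.26 ppm HOCl: 2.26 / 0.2045 = 11.05 ppm.
FC to add: 11.05 − 0.3 = 10.75 mg/L as Cl₂.
Cl₂ equivalent: 10.75 mg/L × 654,805 L = 7041 g.
Product at 55.6% available Cl: 7041 / 0.556 = 12,660 g.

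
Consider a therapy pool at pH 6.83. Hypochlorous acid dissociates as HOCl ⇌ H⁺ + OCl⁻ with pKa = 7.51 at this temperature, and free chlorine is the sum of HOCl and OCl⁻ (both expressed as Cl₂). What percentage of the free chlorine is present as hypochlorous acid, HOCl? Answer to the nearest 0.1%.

[OCl⁻]/[HOCl] = 10^(pH − pKa) = 10^(6.83 − 7.51) = 10^-0.68 = 0.2089.
Fraction as HOCl = 1 / (1 + 0.2089) = 0.8272.

82.7%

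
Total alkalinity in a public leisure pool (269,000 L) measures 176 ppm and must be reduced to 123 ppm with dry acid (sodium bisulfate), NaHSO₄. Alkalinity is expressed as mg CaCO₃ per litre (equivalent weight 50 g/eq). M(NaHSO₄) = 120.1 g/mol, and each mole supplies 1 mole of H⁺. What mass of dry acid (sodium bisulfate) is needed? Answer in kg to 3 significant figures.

34.2 kg

Alkalinity to neutralize: (176 − 123) = 53 mg/L as CaCO₃ × 269,000 L = 14,260 g as CaCO₃.
Equivalents of H⁺ required: 14,260 ÷ 50 g/eq = 285.1 eq = 285.1 mol NaHSO₄.
Mass of NaHSO₄: 285.1 × 120.1 = 34,250 g.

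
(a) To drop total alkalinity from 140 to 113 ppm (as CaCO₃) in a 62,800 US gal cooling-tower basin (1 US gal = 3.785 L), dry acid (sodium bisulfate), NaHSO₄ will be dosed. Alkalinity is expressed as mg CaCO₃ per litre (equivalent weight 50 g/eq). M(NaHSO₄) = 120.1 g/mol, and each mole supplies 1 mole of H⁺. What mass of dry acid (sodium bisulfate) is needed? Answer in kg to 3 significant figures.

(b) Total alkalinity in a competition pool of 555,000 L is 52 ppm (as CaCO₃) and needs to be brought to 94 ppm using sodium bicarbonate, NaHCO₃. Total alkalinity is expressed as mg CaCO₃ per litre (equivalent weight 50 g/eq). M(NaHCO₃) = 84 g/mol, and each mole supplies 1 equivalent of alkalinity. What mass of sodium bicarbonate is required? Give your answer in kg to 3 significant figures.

(a) Volume: 62,800 US gal × 3.785 L/gal = 237,698 L.
(a) Alkalinity to neutralize: (140 − 113) = 27 mg/L as CaCO₃ × 237,698 L = 6418 g as CaCO₃.
(a) Equivalents of H⁺ required: 6418 ÷ 50 g/eq = 128.4 eq = 128.4 mol NaHSO₄.
(a) Mass of NaHSO₄: 128.4 × 120.1 = 15,420 g.

(b) Alkalinity to add: (94 − 52) = 42 mg/L as CaCO₃ × 555,000 L = 23,310 g as CaCO₃.
(b) Equivalents: 23,310 g ÷ 50 g/eq = 466.2 eq.
(b) NaHCO₃ supplies 1 eq per mole → 466.2 mol.
(b) Mass: 466.2 mol × 84 g/mol = 39,160 g.

(a) 15.4 kg; (b) 39.2 kg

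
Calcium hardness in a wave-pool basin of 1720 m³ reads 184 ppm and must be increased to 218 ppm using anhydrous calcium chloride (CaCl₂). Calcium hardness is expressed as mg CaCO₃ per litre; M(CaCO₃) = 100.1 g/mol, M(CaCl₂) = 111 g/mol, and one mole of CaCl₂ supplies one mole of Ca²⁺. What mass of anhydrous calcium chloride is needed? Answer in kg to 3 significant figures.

64.8 kg

Volume: 1720 m³ = 1,720,000 L.
Hardness to add: (218 − 184) = 34 mg/L as CaCO₃ × 1,720,000 L = 58,480 g as CaCO₃.
Moles of Ca²⁺ (1 mol Ca²⁺ ≡ 1 mol CaCO₃): 58,480 / 100.1 g/mol = 584.2 mol.
Mass of CaCl₂: 584.2 × 111 = 64,850 g.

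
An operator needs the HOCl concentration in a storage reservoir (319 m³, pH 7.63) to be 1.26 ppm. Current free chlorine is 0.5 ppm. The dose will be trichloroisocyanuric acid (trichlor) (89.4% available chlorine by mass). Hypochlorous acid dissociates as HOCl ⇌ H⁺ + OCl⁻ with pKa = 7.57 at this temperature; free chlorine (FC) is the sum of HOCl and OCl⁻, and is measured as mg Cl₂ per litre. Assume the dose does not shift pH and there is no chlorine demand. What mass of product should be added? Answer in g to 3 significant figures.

787 g

Volume: 319 m³ = 319,000 L.
[OCl⁻]/[HOCl] = 10^(pH − pKa) = 10^(7.63 − 7.57) = 1.148; fraction as HOCl = 1/(1 + 1.148) = 0.4655.
Free chlorine required for 1.26 ppm HOCl: 1.26 / 0.4655 = 2.707 ppm.
FC to add: 2.707 − 0.5 = 2.207 mg/L as Cl₂.
Cl₂ equivalent: 2.207 mg/L × 319,000 L = 703.9 g.
Product at 89.4% available Cl: 703.9 / 0.894 = 787.4 g.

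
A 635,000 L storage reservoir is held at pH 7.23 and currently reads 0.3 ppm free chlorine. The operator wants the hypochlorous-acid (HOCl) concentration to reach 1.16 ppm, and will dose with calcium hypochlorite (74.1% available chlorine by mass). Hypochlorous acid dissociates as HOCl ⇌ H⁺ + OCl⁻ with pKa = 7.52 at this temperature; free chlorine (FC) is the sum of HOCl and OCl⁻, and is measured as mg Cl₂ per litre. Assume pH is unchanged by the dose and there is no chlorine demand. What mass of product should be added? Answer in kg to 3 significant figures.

[OCl⁻]/[HOCl] = 10^(pH − pKa) = 10^(7.23 − 7.52) = 0.5129; fraction as HOCl = 1/(1 + 0.5129) = 0.661.
Free chlorine required for 1.16 ppm HOCl: 1.16 / 0.661 = 1.755 ppm.
FC to add: 1.755 − 0.3 = 1.455 mg/L as Cl₂.
Cl₂ equivalent: 1.455 mg/L × 635,000 L = 923.9 g.
Product at 74.1% available Cl: 923.9 / 0.741 = 1247 g.

1.25 kg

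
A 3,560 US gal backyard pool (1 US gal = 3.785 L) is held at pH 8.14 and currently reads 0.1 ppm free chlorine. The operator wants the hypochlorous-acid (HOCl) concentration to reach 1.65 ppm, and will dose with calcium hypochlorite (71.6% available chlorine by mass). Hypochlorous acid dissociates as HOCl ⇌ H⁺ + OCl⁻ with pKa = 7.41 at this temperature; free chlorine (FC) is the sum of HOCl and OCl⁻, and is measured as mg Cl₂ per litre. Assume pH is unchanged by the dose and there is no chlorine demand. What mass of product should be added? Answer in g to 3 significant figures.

196 g

Volume: 3,560 US gal × 3.785 L/gal = 13,475 L.
[OCl⁻]/[HOCl] = 10^(pH − pKa) = 10^(8.14 − 7.41) = 5.37; fraction as HOCl = 1/(1 + 5.37) = 0.157.
Free chlorine required for 1.65 ppm HOCl: 1.65 / 0.157 = 10.51 ppm.
FC to add: 10.51 − 0.1 = 10.41 mg/L as Cl₂.
Cl₂ equivalent: 10.41 mg/L × 13,475 L = 140.3 g.
Product at 71.6% available Cl: 140.3 / 0.716 = 195.9 g.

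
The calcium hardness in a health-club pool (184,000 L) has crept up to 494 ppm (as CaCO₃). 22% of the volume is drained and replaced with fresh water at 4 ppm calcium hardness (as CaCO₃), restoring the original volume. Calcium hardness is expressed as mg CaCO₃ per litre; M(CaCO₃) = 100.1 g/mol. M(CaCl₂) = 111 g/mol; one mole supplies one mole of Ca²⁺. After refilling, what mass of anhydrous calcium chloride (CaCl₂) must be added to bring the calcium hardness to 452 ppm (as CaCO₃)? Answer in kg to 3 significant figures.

13.4 kg

After draining 22% and refilling: 494 × 0.78 + 4 × 0.22 = 386.2 ppm.
Deficit to target: 452 − 386.2 = 65.8 mg/L.
As CaCO₃: 65.8 mg/L × 184,000 L = 12,110 g; ÷ 100.1 = 121 mol Ca²⁺.
Mass: 121 × 111 = 13,430 g.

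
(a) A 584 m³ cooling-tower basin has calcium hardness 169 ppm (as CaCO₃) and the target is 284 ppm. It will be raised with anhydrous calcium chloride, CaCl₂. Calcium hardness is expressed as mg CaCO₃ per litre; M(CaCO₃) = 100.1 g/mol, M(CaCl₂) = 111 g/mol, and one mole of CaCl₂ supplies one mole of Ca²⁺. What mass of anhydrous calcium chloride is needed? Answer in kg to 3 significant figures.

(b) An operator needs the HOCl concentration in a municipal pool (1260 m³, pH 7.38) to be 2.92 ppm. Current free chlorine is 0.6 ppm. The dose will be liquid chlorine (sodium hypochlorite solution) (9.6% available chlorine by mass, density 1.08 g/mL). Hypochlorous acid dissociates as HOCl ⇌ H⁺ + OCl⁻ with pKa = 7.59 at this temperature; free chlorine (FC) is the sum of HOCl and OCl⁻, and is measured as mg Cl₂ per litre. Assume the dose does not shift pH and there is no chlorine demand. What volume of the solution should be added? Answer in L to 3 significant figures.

(a) 74.5 kg; (b) 50.1 L

(a) Volume: 584 m³ = 584,000 L.
(a) Hardness to add: (284 − 169) = 115 mg/L as CaCO₃ × 584,000 L = 67,160 g as CaCO₃.
(a) Moles of Ca²⁺ (1 mol Ca²⁺ ≡ 1 mol CaCO₃): 67,160 / 100.1 g/mol = 670.9 mol.
(a) Mass of CaCl₂: 670.9 × 111 = 74,470 g.

(b) Volume: 1260 m³ = 1,260,000 L.
(b) [OCl⁻]/[HOCl] = 10^(pH − pKa) = 10^(7.38 − 7.59) = 0.6166; fraction as HOCl = 1/(1 + 0.6166) = 0.6186.
(b) Free chlorine required for 2.92 ppm HOCl: 2.92 / 0.6186 = 4.72 ppm.
(b) FC to add: 4.72 − 0.6 = 4.12 mg/L as Cl₂.
(b) Cl₂ equivalent: 4.12 mg/L × 1,260,000 L = 5192 g.
(b) Product at 9.6% available Cl: 5192 / 0.096 = 54,080 g.
(b) Volume: 54,080 g ÷ 1.08 g/mL = 50,080 mL.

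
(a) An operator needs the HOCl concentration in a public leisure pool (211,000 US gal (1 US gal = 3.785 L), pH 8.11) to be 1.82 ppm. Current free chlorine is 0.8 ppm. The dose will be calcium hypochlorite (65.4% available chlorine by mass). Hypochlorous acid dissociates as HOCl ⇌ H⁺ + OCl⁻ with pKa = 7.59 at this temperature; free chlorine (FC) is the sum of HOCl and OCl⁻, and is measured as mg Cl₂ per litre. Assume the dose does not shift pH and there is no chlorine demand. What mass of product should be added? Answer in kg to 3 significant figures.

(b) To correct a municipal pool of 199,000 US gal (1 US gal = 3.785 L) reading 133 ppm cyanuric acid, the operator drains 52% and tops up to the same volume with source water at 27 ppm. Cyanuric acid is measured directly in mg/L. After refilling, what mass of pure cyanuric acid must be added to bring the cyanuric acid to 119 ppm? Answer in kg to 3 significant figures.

(a) 8.60 kg; (b) 31.0 kg

(a) Volume: 211,000 US gal × 3.785 L/gal = 798,635 L.
(a) [OCl⁻]/[HOCl] = 10^(pH − pKa) = 10^(8.11 − 7.59) = 3.311; fraction as HOCl = 1/(1 + 3.311) = 0.2319.
(a) Free chlorine required for 1.82 ppm HOCl: 1.82 / 0.2319 = 7.847 ppm.
(a) FC to add: 7.847 − 0.8 = 7.047 mg/L as Cl₂.
(a) Cl₂ equivalent: 7.047 mg/L × 798,635 L = 5628 g.
(a) Product at 65.4% available Cl: 5628 / 0.654 = 8605 g.

(b) Volume: 199,000 US gal × 3.785 L/gal = 753,215 L.
(b) After draining 52% and refilling: 133 × 0.48 + 27 × 0.52 = 77.88 ppm.
(b) Deficit to target: 119 − 77.88 = 41.12 mg/L.
(b) Mass: 41.12 mg/L × 753,215 L = 30,970 g cyanuric acid.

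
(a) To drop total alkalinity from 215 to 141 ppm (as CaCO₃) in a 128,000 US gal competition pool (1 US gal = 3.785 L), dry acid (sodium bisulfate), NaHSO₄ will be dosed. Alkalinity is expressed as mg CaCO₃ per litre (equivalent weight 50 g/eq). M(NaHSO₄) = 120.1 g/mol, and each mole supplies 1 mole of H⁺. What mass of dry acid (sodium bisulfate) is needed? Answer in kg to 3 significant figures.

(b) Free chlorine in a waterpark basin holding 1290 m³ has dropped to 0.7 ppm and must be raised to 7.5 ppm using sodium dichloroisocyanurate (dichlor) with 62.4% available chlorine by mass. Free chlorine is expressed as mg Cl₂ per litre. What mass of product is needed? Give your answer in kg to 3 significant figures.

(a) Volume: 128,000 US gal × 3.785 L/gal = 484,480 L.
(a) Alkalinity to neutralize: (215 − 141) = 74 mg/L as CaCO₃ × 484,480 L = 35,850 g as CaCO₃.
(a) Equivalents of H⁺ required: 35,850 ÷ 50 g/eq = 717 eq = 717 mol NaHSO₄.
(a) Mass of NaHSO₄: 717 × 120.1 = 86,120 g.

(b) Volume: 1290 m³ = 1,290,000 L.
(b) Chlorine deficit: 7.5 − 0.7 = 6.8 ppm = 6.8 mg/L as Cl₂.
(b) Cl₂ equivalent needed: 6.8 mg/L × 1,290,000 L = 8,772,000 mg = 8772 g.
(b) Product at 62.4% available chlorine: 8772 / 0.624 = 14,060 g.

(a) 86.1 kg; (b) 14.1 kg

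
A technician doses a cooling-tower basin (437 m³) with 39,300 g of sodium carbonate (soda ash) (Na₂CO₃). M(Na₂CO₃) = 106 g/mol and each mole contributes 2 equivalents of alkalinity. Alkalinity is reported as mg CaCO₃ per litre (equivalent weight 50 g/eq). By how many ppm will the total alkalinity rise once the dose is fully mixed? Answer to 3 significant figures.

84.8 ppm

Volume: 437 m³ = 437,000 L.
Moles of Na₂CO₃: 39,300 g ÷ 106 g/mol = 370.8 mol → 741.5 eq of alkalinity.
As CaCO₃: 741.5 eq × 50 g/eq = 37,080 g.
Rise: 37,080 g / 437,000 L × 1000 = 84.84 mg/L.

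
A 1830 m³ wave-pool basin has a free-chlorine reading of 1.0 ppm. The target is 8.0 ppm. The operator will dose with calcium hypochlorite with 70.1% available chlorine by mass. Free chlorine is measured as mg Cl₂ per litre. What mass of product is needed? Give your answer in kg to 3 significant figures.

Volume: 1830 m³ = 1,830,000 L.
Chlorine deficit: 8.0 − 1.0 = 7 ppm = 7 mg/L as Cl₂.
Cl₂ equivalent needed: 7 mg/L × 1,830,000 L = 12,810,000 mg = 12,810 g.
Product at 70.1% available chlorine: 12,810 / 0.701 = 18,270 g.

18.3 kg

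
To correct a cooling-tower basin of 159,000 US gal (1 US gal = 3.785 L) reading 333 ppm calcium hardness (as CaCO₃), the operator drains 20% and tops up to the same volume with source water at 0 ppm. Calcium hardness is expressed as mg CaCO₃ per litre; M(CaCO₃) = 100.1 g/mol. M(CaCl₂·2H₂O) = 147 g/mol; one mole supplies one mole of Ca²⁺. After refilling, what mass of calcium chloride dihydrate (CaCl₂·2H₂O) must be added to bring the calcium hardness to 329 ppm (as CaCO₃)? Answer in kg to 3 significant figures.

Volume: 159,000 US gal × 3.785 L/gal = 601,815 L.
After draining 20% and refilling: 333 × 0.80 + 0 × 0.20 = 266.4 ppm.
Deficit to target: 329 − 266.4 = 62.6 mg/L.
As CaCO₃: 62.6 mg/L × 601,815 L = 37,670 g; ÷ 100.1 = 376.4 mol Ca²⁺.
Mass: 376.4 × 147 = 55,320 g.

55.3 kg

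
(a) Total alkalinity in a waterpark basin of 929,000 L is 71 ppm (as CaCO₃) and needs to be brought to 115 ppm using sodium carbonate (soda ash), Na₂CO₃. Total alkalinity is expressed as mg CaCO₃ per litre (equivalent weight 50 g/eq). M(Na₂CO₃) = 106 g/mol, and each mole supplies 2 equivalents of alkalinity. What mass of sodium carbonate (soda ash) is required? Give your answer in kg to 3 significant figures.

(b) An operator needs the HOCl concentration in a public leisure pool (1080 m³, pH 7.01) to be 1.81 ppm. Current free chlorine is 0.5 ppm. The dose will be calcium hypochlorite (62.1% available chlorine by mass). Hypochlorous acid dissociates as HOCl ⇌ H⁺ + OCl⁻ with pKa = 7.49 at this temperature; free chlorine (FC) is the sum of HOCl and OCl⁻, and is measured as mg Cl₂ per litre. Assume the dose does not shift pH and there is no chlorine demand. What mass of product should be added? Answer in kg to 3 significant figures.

(a) 43.3 kg; (b) 3.32 kg

(a) Alkalinity to add: (115 − 71) = 44 mg/L as CaCO₃ × 929,000 L = 40,880 g as CaCO₃.
(a) Equivalents: 40,880 g ÷ 50 g/eq = 817.5 eq.
(a) Each mole of Na₂CO₃ supplies 2 eq, so 817.5 / 2 = 408.8 mol.
(a) Mass: 408.8 mol × 106 g/mol = 43,330 g.

(b) Volume: 1080 m³ = 1,080,000 L.
(b) [OCl⁻]/[HOCl] = 10^(pH − pKa) = 10^(7.01 − 7.49) = 0.3311; fraction as HOCl = 1/(1 + 0.3311) = 0.7512.
(b) Free chlorine required for 1.81 ppm HOCl: 1.81 / 0.7512 = 2.409 ppm.
(b) FC to add: 2.409 − 0.5 = 1.909 mg/L as Cl₂.
(b) Cl₂ equivalent: 1.909 mg/L × 1,080,000 L = 2062 g.
(b) Product at 62.1% available Cl: 2062 / 0.621 = 3321 g.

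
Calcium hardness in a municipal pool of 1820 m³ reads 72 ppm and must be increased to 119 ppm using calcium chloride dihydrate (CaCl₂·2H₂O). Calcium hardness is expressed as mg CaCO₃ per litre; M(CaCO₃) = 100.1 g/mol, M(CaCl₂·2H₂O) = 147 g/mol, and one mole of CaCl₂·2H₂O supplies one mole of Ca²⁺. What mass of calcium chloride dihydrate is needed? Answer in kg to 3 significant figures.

126 kg

Volume: 1820 m³ = 1,820,000 L.
Hardness to add: (119 − 72) = 47 mg/L as CaCO₃ × 1,820,000 L = 85,540 g as CaCO₃.
Moles of Ca²⁺ (1 mol Ca²⁺ ≡ 1 mol CaCO₃): 85,540 / 100.1 g/mol = 854.5 mol.
Mass of CaCl₂·2H₂O: 854.5 × 147 = 125,600 g.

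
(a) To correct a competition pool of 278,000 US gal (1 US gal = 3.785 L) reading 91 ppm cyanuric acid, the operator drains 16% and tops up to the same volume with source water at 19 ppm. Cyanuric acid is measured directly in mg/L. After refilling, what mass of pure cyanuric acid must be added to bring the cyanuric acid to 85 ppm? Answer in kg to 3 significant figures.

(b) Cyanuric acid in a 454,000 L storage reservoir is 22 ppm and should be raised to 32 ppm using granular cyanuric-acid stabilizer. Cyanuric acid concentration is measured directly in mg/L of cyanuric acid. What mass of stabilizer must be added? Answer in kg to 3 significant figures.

(a) Volume: 278,000 US gal × 3.785 L/gal = 1,052,230 L.
(a) After draining 16% and refilling: 91 × 0.84 + 19 × 0.16 = 79.48 ppm.
(a) Deficit to target: 85 − 79.48 = 5.52 mg/L.
(a) Mass: 5.52 mg/L × 1,052,230 L = 5808 g cyanuric acid.

(b) CYA to add: (32 − 22) = 10 mg/L × 454,000 L = 4540 g cyanuric acid.

(a) 5.81 kg; (b) 4.54 kg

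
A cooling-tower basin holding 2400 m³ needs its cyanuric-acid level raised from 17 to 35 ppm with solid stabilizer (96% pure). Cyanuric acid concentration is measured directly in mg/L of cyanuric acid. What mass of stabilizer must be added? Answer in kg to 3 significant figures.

Volume: 2400 m³ = 2,400,000 L.
CYA to add: (35 − 17) = 18 mg/L × 2,400,000 L = 43,200 g cyanuric acid.
At 96% purity: 43,200 / 0.96 = 45,000 g product.

45.0 kg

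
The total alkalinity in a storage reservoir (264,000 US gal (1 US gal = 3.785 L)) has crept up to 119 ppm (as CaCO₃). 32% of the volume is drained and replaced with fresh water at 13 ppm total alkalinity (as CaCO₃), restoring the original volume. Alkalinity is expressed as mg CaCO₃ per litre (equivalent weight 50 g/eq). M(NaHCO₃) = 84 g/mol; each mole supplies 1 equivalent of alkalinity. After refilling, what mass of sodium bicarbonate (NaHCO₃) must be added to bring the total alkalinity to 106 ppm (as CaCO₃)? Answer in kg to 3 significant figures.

Volume: 264,000 US gal × 3.785 L/gal = 999,240 L.
After draining 32% and refilling: 119 × 0.68 + 13 × 0.32 = 85.08 ppm.
Deficit to target: 106 − 85.08 = 20.92 mg/L.
As CaCO₃: 20.92 mg/L × 999,240 L = 20,900 g; ÷ 50 g/eq ÷ 1 = 418.1 mol NaHCO₃.
Mass: 418.1 × 84 = 35,120 g.

35.1 kg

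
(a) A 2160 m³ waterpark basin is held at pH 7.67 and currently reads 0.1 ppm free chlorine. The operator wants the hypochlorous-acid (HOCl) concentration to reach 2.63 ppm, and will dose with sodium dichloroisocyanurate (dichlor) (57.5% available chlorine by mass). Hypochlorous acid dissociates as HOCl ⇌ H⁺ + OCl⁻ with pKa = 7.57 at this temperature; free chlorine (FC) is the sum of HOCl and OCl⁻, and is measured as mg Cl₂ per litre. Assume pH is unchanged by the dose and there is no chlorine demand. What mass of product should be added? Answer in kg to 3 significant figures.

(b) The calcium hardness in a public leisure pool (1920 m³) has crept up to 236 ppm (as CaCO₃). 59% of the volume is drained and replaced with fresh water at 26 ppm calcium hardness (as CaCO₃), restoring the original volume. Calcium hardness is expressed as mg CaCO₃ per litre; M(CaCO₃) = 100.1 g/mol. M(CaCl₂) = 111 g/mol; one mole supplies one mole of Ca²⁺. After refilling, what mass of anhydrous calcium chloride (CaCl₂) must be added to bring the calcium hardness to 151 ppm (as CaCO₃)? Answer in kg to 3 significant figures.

(a) 21.9 kg; (b) 82.8 kg

(a) Volume: 2160 m³ = 2,160,000 L.
(a) [OCl⁻]/[HOCl] = 10^(pH − pKa) = 10^(7.67 − 7.57) = 1.259; fraction as HOCl = 1/(1 + 1.259) = 0.4427.
(a) Free chlorine required for 2.63 ppm HOCl: 2.63 / 0.4427 = 5.941 ppm.
(a) FC to add: 5.941 − 0.1 = 5.841 mg/L as Cl₂.
(a) Cl₂ equivalent: 5.841 mg/L × 2,160,000 L = 12,620 g.
(a) Product at 57.5% available Cl: 12,620 / 0.575 = 21,940 g.

(b) Volume: 1920 m³ = 1,920,000 L.
(b) After draining 59% and refilling: 236 × 0.41 + 26 × 0.59 = 112.1 ppm.
(b) Deficit to target: 151 − 112.1 = 38.9 mg/L.
(b) As CaCO₃: 38.9 mg/L × 1,920,000 L = 74,690 g; ÷ 100.1 = 746.1 mol Ca²⁺.
(b) Mass: 746.1 × 111 = 82,820 g.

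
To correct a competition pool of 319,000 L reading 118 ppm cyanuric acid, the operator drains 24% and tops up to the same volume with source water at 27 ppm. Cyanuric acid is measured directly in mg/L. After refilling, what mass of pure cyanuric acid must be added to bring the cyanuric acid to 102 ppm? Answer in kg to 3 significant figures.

After draining 24% and refilling: 118 × 0.76 + 27 × 0.24 = 96.16 ppm.
Deficit to target: 102 − 96.16 = 5.84 mg/L.
Mass: 5.84 mg/L × 319,000 L = 1863 g cyanuric acid.

1.86 kg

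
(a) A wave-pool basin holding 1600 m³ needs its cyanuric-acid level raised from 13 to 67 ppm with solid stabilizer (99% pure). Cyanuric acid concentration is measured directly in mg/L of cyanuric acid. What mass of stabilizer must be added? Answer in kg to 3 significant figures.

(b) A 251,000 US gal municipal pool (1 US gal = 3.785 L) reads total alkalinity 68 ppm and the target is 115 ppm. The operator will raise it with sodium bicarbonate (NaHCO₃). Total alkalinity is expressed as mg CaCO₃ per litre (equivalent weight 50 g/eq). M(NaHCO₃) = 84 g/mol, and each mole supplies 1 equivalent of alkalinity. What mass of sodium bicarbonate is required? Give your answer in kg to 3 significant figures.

(a) Volume: 1600 m³ = 1,600,000 L.
(a) CYA to add: (67 − 13) = 54 mg/L × 1,600,000 L = 86,400 g cyanuric acid.
(a) At 99% purity: 86,400 / 0.99 = 87,270 g product.

(b) Volume: 251,000 US gal × 3.785 L/gal = 950,035 L.
(b) Alkalinity to add: (115 − 68) = 47 mg/L as CaCO₃ × 950,035 L = 44,650 g as CaCO₃.
(b) Equivalents: 44,650 g ÷ 50 g/eq = 893 eq.
(b) NaHCO₃ supplies 1 eq per mole → 893 mol.
(b) Mass: 893 mol × 84 g/mol = 75,010 g.

(a) 87.3 kg; (b) 75.0 kg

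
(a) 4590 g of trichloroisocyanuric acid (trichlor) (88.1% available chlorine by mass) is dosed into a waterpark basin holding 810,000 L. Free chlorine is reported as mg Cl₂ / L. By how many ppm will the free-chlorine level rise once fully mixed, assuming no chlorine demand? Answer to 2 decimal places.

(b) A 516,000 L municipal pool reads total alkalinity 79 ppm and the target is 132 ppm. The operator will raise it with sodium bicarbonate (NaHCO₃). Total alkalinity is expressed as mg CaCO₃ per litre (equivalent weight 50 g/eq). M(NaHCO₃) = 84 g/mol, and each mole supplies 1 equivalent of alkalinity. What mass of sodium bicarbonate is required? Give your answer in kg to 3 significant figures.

(a) 4.99 ppm; (b) 45.9 kg

(a) Available chlorine delivered: 4590 g × 0.881 = 4044 g as Cl₂.
(a) Concentration rise: 4044 g / 810,000 L = 4.992 mg/L = 4.99 ppm.

(b) Alkalinity to add: (132 − 79) = 53 mg/L as CaCO₃ × 516,000 L = 27,350 g as CaCO₃.
(b) Equivalents: 27,350 g ÷ 50 g/eq = 547 eq.
(b) NaHCO₃ supplies 1 eq per mole → 547 mol.
(b) Mass: 547 mol × 84 g/mol = 45,940 g.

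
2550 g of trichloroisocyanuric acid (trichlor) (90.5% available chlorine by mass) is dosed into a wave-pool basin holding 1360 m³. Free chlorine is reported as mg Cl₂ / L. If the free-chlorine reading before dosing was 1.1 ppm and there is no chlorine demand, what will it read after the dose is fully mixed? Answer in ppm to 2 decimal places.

Volume: 1360 m³ = 1,360,000 L.
Available chlorine delivered: 2550 g × 0.905 = 2308 g as Cl₂.
Concentration rise: 2308 g / 1,360,000 L = 1.697 mg/L = 1.70 ppm.
Final FC: 1.1 + 1.70 = 2.80 ppm.

2.80 ppm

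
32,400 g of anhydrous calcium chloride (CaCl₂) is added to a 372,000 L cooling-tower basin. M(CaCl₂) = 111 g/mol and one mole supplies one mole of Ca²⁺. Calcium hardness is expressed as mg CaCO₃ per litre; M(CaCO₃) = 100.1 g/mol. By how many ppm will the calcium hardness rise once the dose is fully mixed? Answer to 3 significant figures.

78.5 ppm

Moles of Ca²⁺: 32,400 g ÷ 111 g/mol = 291.9 mol.
As CaCO₃: 291.9 mol × 100.1 g/mol = 29,220 g.
Rise: 29,220 g / 372,000 L × 1000 = 78.54 mg/L.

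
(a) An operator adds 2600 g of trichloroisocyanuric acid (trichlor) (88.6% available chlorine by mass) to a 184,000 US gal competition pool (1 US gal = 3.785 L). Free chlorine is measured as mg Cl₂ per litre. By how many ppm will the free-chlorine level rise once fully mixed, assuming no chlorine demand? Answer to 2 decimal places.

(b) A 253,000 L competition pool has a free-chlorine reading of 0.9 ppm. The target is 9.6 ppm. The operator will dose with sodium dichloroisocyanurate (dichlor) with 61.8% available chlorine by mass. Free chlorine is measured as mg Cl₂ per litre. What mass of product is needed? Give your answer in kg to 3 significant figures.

(a) 3.31 ppm; (b) 3.56 kg

(a) Volume: 184,000 US gal × 3.785 L/gal = 696,440 L.
(a) Available chlorine delivered: 2600 g × 0.886 = 2304 g as Cl₂.
(a) Concentration rise: 2304 g / 696,440 L = 3.308 mg/L = 3.31 ppm.

(b) Chlorine deficit: 9.6 − 0.9 = 8.7 ppm = 8.7 mg/L as Cl₂.
(b) Cl₂ equivalent needed: 8.7 mg/L × 253,000 L = 2,201,000 mg = 2201 g.
(b) Product at 61.8% available chlorine: 2201 / 0.618 = 3562 g.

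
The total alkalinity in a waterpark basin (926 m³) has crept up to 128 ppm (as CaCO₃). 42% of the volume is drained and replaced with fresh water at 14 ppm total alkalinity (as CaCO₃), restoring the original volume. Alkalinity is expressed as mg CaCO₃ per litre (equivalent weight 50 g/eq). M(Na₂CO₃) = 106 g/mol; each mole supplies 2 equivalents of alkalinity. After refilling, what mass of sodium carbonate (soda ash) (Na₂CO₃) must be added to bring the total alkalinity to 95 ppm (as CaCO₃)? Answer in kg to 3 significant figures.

Volume: 926 m³ = 926,000 L.
After draining 42% and refilling: 128 × 0.58 + 14 × 0.42 = 80.12 ppm.
Deficit to target: 95 − 80.12 = 14.88 mg/L.
As CaCO₃: 14.88 mg/L × 926,000 L = 13,780 g; ÷ 50 g/eq ÷ 2 = 137.8 mol Na₂CO₃.
Mass: 137.8 × 106 = 14,610 g.

14.6 kg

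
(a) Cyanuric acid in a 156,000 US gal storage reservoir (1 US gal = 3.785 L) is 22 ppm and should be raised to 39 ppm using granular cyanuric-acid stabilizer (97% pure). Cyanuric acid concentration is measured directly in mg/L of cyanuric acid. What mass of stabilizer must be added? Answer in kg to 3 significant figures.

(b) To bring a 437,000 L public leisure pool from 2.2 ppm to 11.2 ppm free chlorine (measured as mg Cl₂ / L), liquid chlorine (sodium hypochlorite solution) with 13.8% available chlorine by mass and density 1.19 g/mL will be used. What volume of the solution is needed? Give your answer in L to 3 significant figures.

(a) 10.3 kg; (b) 23.9 L

(a) Volume: 156,000 US gal × 3.785 L/gal = 590,460 L.
(a) CYA to add: (39 − 22) = 17 mg/L × 590,460 L = 10,040 g cyanuric acid.
(a) At 97% purity: 10,040 / 0.97 = 10,350 g product.

(b) Chlorine deficit: 11.2 − 2.2 = 9 ppm = 9 mg/L as Cl₂.
(b) Cl₂ equivalent needed: 9 mg/L × 437,000 L = 3,933,000 mg = 3933 g.
(b) Product at 13.8% available chlorine: 3933 / 0.138 = 28,500 g.
(b) Volume at density 1.19 g/mL: 28,500 g ÷ 1.19 g/mL = 23,950 mL.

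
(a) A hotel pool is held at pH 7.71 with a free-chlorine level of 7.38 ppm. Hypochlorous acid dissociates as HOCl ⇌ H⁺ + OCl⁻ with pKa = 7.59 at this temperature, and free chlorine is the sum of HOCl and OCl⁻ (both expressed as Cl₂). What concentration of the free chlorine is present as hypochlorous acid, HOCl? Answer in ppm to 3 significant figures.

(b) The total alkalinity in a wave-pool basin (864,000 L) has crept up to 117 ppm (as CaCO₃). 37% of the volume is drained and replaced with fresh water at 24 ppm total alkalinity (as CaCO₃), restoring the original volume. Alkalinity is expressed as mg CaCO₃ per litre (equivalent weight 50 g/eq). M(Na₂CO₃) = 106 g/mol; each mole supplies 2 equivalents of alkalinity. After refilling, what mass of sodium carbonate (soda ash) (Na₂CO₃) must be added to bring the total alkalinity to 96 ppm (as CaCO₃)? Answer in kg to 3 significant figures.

(a) 3.18 ppm; (b) 12.3 kg

(a) [OCl⁻]/[HOCl] = 10^(pH − pKa) = 10^(7.71 − 7.59) = 10^0.12 = 1.318.
(a) Fraction as HOCl = 1 / (1 + 1.318) = 0.4314.
(a) HOCl = 0.4314 × 7.38 ppm = 3.183 ppm.

(b) After draining 37% and refilling: 117 × 0.63 + 24 × 0.37 = 82.59 ppm.
(b) Deficit to target: 96 − 82.59 = 13.41 mg/L.
(b) As CaCO₃: 13.41 mg/L × 864,000 L = 11,590 g; ÷ 50 g/eq ÷ 2 = 115.9 mol Na₂CO₃.
(b) Mass: 115.9 × 106 = 12,280 g.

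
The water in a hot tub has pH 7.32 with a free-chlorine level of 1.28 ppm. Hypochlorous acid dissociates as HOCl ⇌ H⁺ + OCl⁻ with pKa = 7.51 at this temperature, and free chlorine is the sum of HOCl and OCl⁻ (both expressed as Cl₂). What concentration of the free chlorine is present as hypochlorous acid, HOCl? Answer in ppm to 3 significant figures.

0.778 ppm

[OCl⁻]/[HOCl] = 10^(pH − pKa) = 10^(7.32 − 7.51) = 10^-0.19 = 0.6457.
Fraction as HOCl = 1 / (1 + 0.6457) = 0.6077.
HOCl = 0.6077 × 1.28 ppm = 0.7778 ppm.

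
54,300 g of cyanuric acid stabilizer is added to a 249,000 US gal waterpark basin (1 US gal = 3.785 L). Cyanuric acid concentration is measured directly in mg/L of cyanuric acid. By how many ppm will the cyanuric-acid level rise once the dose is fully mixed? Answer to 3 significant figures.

Volume: 249,000 US gal × 3.785 L/gal = 942,465 L.
Rise: 54,300 g / 942,465 L × 1000 = 57.61 mg/L.

57.6 ppm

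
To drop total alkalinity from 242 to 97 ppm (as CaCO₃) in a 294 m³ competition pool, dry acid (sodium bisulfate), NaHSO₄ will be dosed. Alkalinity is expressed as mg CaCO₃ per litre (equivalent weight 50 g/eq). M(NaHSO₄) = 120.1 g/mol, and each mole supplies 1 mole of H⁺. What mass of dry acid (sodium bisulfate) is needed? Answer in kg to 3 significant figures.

Volume: 294 m³ = 294,000 L.
Alkalinity to neutralize: (242 − 97) = 145 mg/L as CaCO₃ × 294,000 L = 42,630 g as CaCO₃.
Equivalents of H⁺ required: 42,630 ÷ 50 g/eq = 852.6 eq = 852.6 mol NaHSO₄.
Mass of NaHSO₄: 852.6 × 120.1 = 102,400 g.

102 kg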